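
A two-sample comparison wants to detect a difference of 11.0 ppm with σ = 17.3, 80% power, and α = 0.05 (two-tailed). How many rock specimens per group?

n per group = 2(z_α/2 + z_β)²σ²/d² = 2×(1.96 + 0.84)²×17.3²/11.0² = 38.8 → n = 39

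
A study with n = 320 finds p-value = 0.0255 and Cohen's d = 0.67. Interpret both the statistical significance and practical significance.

Statistically significant (p = 0.0255 < 0.05). Cohen's d = 0.67 indicates a medium effect size. Both statistical and practical significance should be considered.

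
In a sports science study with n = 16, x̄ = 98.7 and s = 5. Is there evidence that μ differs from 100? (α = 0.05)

t = (x̄ - μ₀)/(s/√n) = (98.7 - 100)/(5/√16) = -1.04. df = 15, critical t = ±2.131. Fail to reject H₀.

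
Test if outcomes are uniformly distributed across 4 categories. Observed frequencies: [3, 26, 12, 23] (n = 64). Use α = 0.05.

Expected = 16 each. χ² = Σ(O-E)²/E = 20.875. df = 3, critical value = 7.815. Reject H₀.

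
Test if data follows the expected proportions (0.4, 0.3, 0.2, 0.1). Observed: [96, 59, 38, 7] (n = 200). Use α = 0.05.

Expected: [80.0, 60.0, 40.0, 20.0]. χ² = 11.767. df = 3, critical = 7.815. Reject H₀.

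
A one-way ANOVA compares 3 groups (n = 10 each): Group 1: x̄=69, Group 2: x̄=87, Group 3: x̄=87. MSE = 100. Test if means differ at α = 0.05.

Grand mean = 81.0. SS_between = 2160.0, MS_between = 1080.0. F = 10.8, F_crit ≈ 3.354. Reject H₀.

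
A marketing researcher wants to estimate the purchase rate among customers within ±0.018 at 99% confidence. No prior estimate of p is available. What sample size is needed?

Conservative approach: use p = 0.5 (maximizes p(1-p) = 0.25). n = z²(0.25)/E² = 2.576²×0.25/0.018² = 5120.2 → n = 5121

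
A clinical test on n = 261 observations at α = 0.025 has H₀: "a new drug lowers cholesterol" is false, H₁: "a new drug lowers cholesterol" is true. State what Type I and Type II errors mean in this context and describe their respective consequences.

Type I (false positive): concluding that a new drug lowers cholesterol when it is not — approving an ineffective drug — patients take a useless medication and may skip effective alternatives. Type II (false negative): failing to conclude that a new drug lowers cholesterol when it is — shelving an effective drug — patients miss out on a treatment that would have helped. Which is costlier depends on domain priorities and is a judgement call rather than a statistical fact.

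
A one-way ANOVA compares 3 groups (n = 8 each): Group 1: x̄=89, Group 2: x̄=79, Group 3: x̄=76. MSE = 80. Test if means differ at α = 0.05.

Grand mean = 81.33. SS_between = 741.33, MS_between = 370.67. F = 4.633, F_crit ≈ 3.467. Reject H₀.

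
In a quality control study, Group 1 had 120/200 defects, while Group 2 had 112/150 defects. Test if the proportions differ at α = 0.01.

p̂₁ = 0.6, p̂₂ = 0.747, pooled p̂ = 0.663. z = -2.872. Critical: ±2.576. Reject H₀.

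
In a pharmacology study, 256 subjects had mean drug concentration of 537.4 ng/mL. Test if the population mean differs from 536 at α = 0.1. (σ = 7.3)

z = (x̄ - μ₀)/(σ/√n) = (537.4 - 536)/(7.3/√256) = 3.068. Critical value: ±1.645. Since |3.068| > 1.645, Reject H₀.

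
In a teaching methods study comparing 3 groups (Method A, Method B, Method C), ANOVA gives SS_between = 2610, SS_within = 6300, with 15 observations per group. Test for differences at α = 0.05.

df_between = 2, df_within = 42. F = MS_between/MS_within = 1305.0/150.0 = 8.7. F_crit ≈ 3.22. Reject H₀. At least one mean differs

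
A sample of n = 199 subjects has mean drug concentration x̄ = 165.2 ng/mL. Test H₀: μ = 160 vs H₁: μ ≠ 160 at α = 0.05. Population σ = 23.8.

z = (x̄ - μ₀)/(σ/√n) = (165.2 - 160)/(23.8/√199) = 3.082. Critical value: ±1.96. Since |3.082| > 1.96, Reject H₀.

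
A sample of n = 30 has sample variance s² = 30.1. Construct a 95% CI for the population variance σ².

df = 29. χ²_{0.025} = 45.722, χ²_{0.975} = 16.047. CI for σ² = ((n-1)s²/χ²_{α/2}, (n-1)s²/χ²_{1-α/2}) = (29·30.1/45.722, 29·30.1/16.047) = (19.09, 54.4)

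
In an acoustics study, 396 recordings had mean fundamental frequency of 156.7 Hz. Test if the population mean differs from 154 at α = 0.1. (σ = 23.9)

z = (x̄ - μ₀)/(σ/√n) = (156.7 - 154)/(23.9/√396) = 2.248. Critical value: ±1.645. Since |2.248| > 1.645, Reject H₀.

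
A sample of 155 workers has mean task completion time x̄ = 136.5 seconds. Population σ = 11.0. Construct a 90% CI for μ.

CI = x̄ ± z*(σ/√n) = 136.5 ± 1.645(11.0/√155) = 136.5 ± 1.45 = (135.05, 137.95)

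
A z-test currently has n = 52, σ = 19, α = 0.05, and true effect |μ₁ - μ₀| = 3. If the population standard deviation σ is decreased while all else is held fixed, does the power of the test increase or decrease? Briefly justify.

Power increases: a smaller σ shrinks the standard error σ/√n, moving the sampling distribution under H₁ further from the critical value.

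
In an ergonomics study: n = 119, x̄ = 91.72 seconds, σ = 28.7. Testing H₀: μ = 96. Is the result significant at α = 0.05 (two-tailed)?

z = (91.72 - 96)/(28.7/√119) = -1.627. Since |z| ≤ 1.96, not significant at α = 0.05.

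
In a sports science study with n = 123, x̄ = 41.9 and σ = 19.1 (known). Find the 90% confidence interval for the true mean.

CI = x̄ ± z*(σ/√n) = 41.9 ± 1.645(19.1/√123) = 41.9 ± 2.83 = (39.07, 44.73)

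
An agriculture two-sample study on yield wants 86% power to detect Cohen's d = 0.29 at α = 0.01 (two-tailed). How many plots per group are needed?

z_{α/2} = 2.576, z_β = Φ⁻¹(0.86) = 1.08. For small effect (d = 0.29): n per group = 2(z_{α/2} + z_β)²/d² = 2(2.576 + 1.08)²/0.29² = 317.9 → 318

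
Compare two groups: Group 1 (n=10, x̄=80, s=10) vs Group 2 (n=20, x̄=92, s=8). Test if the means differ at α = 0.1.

Pooled sp = 8.69. t = -3.564, df = 28. Critical t = ±1.701. Reject H₀.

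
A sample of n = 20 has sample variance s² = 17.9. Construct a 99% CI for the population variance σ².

df = 19. χ²_{0.005} = 38.582, χ²_{0.995} = 6.844. CI for σ² = ((n-1)s²/χ²_{α/2}, (n-1)s²/χ²_{1-α/2}) = (19·17.9/38.582, 19·17.9/6.844) = (8.81, 49.69)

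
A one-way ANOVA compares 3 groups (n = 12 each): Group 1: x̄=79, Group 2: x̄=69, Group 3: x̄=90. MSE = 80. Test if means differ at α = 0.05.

Grand mean = 79.33. SS_between = 2648.0, MS_between = 1324.0. F = 16.55, F_crit ≈ 3.285. Reject H₀.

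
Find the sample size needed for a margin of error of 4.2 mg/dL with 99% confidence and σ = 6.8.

n = (z*σ/E)² = (2.576×6.8/4.2)² = 17.4 → n = 18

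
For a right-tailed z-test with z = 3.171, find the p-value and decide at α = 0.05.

p = P(Z > 3.171) = 1 - Φ(3.171) ≈ 0.0008. Since p < 0.05, reject H₀ (significant) at α = 0.05.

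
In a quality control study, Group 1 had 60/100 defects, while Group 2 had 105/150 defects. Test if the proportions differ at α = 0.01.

p̂₁ = 0.6, p̂₂ = 0.7, pooled p̂ = 0.66. z = -1.635. Critical: ±2.576. Fail to reject H₀.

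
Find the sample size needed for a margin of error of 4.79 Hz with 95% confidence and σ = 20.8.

n = (z*σ/E)² = (1.96×20.8/4.79)² = 72.4 → n = 73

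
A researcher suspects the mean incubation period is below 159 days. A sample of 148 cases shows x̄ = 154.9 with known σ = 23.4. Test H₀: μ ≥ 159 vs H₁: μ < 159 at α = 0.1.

z = -2.132. Critical value: -1.28. Reject H₀.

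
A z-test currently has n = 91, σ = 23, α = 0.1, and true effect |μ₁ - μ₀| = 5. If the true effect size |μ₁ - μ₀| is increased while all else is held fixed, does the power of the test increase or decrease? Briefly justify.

Power increases: a larger true effect increases the non-centrality λ = |μ₁ - μ₀|/(σ/√n).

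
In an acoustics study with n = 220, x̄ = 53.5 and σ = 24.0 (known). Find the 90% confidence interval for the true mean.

CI = x̄ ± z*(σ/√n) = 53.5 ± 1.645(24.0/√220) = 53.5 ± 2.66 = (50.84, 56.16)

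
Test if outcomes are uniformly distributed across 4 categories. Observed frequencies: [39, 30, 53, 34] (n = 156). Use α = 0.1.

Expected = 39 each. χ² = Σ(O-E)²/E = 7.744. df = 3, critical value = 6.251. Reject H₀.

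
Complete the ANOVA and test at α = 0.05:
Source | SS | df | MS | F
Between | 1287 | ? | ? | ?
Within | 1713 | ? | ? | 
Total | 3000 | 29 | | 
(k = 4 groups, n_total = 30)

df_between = 3, df_within = 26. MS_between = 429.0, MS_within = 65.88. F = 6.511, F_crit ≈ 2.975. Reject H₀.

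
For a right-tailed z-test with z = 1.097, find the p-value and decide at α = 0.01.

p = P(Z > 1.097) = 1 - Φ(1.097) ≈ 0.1363. Since p ≥ 0.01, fail to reject H₀ (not significant) at α = 0.01.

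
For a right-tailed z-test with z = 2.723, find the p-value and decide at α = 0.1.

p = P(Z > 2.723) = 1 - Φ(2.723) ≈ 0.0032. Since p < 0.1, reject H₀ (significant) at α = 0.1.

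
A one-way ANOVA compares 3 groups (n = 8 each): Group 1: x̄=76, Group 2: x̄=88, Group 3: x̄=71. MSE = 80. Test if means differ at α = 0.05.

Grand mean = 78.33. SS_between = 1221.33, MS_between = 610.67. F = 7.633, F_crit ≈ 3.467. Reject H₀.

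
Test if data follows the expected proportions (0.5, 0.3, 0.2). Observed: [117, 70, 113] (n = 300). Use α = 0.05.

Expected: [150.0, 90.0, 60.0]. χ² = 58.521. df = 2, critical = 5.991. Reject H₀.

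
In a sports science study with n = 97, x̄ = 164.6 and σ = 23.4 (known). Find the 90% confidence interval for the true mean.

CI = x̄ ± z*(σ/√n) = 164.6 ± 1.645(23.4/√97) = 164.6 ± 3.91 = (160.69, 168.51)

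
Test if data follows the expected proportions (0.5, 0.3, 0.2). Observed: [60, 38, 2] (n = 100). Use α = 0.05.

Expected: [50.0, 30.0, 20.0]. χ² = 20.333. df = 2, critical = 5.991. Reject H₀.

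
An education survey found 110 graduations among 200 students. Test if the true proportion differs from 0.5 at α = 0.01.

p̂ = 0.55, p₀ = 0.5. z = (p̂ - p₀)/√(p₀(1-p₀)/n) = 1.414. Critical: ±2.576. Fail to reject H₀.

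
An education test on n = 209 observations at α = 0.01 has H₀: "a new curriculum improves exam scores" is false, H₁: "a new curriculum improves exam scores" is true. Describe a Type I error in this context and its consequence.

Type I error: rejecting H₀ when it is true — concluding that a new curriculum improves exam scores when in fact it is not. Consequence: adopting a curriculum that gives no real benefit — disruption for nothing.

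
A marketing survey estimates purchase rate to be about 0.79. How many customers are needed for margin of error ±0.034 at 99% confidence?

n = z²p(1-p)/E² = 2.576²×0.79×0.21/0.034² = 952.3 → n = 953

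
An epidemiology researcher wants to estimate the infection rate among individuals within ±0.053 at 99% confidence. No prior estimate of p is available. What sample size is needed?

Conservative approach: use p = 0.5 (maximizes p(1-p) = 0.25). n = z²(0.25)/E² = 2.576²×0.25/0.053² = 590.6 → n = 591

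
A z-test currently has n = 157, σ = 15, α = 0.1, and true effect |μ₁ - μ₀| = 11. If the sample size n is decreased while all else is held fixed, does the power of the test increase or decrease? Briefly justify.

Power decreases: a smaller n inflates the standard error σ/√n, pulling the sampling distribution under H₁ back toward the critical value.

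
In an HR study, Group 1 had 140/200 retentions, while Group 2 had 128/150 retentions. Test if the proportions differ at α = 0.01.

p̂₁ = 0.7, p̂₂ = 0.853, pooled p̂ = 0.766. z = -3.352. Critical: ±2.576. Reject H₀.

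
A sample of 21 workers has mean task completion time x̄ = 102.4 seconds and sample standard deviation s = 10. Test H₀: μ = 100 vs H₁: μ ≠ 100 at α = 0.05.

t = (x̄ - μ₀)/(s/√n) = (102.4 - 100)/(10/√21) = 1.1. df = 20, critical t = ±2.086. Fail to reject H₀.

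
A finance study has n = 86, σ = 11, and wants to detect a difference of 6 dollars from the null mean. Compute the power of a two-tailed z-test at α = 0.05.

SE = σ/√n = 11/√86 = 1.186. Non-centrality λ = d/SE = 6/1.186 = 5.058. Power ≈ Φ(λ - z_{α/2}) = Φ(5.058 - 1.96) = Φ(3.098) = 0.999.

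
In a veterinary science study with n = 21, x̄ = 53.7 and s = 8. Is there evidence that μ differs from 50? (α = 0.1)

t = (x̄ - μ₀)/(s/√n) = (53.7 - 50)/(8/√21) = 2.119. df = 20, critical t = ±1.725. Reject H₀.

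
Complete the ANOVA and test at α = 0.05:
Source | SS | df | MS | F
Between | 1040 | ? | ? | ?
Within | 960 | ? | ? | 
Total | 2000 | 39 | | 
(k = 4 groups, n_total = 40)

df_between = 3, df_within = 36. MS_between = 346.67, MS_within = 26.67. F = 13.0, F_crit ≈ 2.866. Reject H₀.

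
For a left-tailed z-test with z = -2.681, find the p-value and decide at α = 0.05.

p = P(Z < -2.681) = Φ(-2.681) ≈ 0.0037. Since p < 0.05, reject H₀ (significant) at α = 0.05.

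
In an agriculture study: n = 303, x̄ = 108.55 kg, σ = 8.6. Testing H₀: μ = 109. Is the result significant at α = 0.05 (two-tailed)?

z = (108.55 - 109)/(8.6/√303) = -0.911. Since |z| ≤ 1.96, not significant at α = 0.05.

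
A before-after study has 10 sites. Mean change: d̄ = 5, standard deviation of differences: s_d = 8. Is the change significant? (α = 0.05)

t = d̄/(s_d/√n) = 5/(8/√10) = 1.976. df = 9, critical t = ±2.262. Fail to reject H₀.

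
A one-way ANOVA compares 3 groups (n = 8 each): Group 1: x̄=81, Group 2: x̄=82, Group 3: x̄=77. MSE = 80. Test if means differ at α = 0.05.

Grand mean = 80.0. SS_between = 112.0, MS_between = 56.0. F = 0.7, F_crit ≈ 3.467. Fail to reject H₀.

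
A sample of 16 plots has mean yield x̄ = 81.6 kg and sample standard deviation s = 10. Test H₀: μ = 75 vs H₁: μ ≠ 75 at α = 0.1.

t = (x̄ - μ₀)/(s/√n) = (81.6 - 75)/(10/√16) = 2.64. df = 15, critical t = ±1.753. Reject H₀.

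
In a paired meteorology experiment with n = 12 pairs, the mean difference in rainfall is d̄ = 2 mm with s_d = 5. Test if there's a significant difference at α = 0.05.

t = d̄/(s_d/√n) = 2/(5/√12) = 1.386. df = 11, critical t = ±2.201. Fail to reject H₀.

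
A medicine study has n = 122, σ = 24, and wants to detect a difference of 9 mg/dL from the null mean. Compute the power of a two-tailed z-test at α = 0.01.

SE = σ/√n = 24/√122 = 2.173. Non-centrality λ = d/SE = 9/2.173 = 4.142. Power ≈ Φ(λ - z_{α/2}) = Φ(4.142 - 2.576) = Φ(1.566) = 0.941.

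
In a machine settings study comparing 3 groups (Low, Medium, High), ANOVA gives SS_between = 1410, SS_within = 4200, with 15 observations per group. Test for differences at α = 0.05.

df_between = 2, df_within = 42. F = MS_between/MS_within = 705.0/100.0 = 7.05. F_crit ≈ 3.22. Reject H₀. At least one mean differs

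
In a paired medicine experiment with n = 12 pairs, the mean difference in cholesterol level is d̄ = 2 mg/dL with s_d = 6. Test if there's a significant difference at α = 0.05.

t = d̄/(s_d/√n) = 2/(6/√12) = 1.155. df = 11, critical t = ±2.201. Fail to reject H₀.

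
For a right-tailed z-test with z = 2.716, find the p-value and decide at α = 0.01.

p = P(Z > 2.716) = 1 - Φ(2.716) ≈ 0.0033. Since p < 0.01, reject H₀ (significant) at α = 0.01.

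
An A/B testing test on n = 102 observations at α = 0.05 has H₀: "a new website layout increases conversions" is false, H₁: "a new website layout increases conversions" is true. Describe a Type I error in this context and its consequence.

Type I error: rejecting H₀ when it is true — concluding that a new website layout increases conversions when in fact it is not. Consequence: rolling out a layout that doesn't actually help — wasted engineering effort.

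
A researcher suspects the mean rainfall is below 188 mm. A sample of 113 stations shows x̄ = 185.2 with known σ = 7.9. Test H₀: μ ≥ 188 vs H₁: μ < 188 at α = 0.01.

z = -3.768. Critical value: -2.33. Reject H₀.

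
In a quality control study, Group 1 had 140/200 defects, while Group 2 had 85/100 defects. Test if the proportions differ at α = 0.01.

p̂₁ = 0.7, p̂₂ = 0.85, pooled p̂ = 0.75. z = -2.828. Critical: ±2.576. Reject H₀.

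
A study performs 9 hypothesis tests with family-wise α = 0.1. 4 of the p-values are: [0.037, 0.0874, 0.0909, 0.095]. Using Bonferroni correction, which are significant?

Bonferroni α = 0.1/9 = 0.01111. None of the given p-values are significant.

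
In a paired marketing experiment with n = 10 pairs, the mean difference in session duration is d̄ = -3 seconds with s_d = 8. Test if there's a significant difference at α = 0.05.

t = d̄/(s_d/√n) = -3/(8/√10) = -1.186. df = 9, critical t = ±2.262. Fail to reject H₀.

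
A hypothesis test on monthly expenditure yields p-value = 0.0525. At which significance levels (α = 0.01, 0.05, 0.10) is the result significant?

p = 0.0525. Significant at: α = 0.1.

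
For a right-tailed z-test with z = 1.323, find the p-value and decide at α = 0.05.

p = P(Z > 1.323) = 1 - Φ(1.323) ≈ 0.0929. Since p ≥ 0.05, fail to reject H₀ (not significant) at α = 0.05.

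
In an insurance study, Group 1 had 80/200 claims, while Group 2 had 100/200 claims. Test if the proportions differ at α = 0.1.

p̂₁ = 0.4, p̂₂ = 0.5, pooled p̂ = 0.45. z = -2.01. Critical: ±1.645. Reject H₀.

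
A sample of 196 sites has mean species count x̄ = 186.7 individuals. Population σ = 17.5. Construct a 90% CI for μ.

CI = x̄ ± z*(σ/√n) = 186.7 ± 1.645(17.5/√196) = 186.7 ± 2.06 = (184.64, 188.76)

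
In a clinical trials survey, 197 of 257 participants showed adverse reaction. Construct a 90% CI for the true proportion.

p̂ = 0.767. CI = p̂ ± z*√(p̂(1-p̂)/n) = (0.723, 0.81)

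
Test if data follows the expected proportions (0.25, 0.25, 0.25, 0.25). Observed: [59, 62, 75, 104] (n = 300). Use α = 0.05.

Expected: [75.0, 75.0, 75.0, 75.0]. χ² = 16.88. df = 3, critical = 7.815. Reject H₀.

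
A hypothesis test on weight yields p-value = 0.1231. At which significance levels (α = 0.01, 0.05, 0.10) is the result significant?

p = 0.1231. Not significant at any of the given levels.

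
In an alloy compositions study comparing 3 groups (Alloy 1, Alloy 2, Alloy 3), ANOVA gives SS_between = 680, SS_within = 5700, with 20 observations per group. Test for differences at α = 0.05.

df_between = 2, df_within = 57. F = MS_between/MS_within = 340.0/100.0 = 3.4. F_crit ≈ 3.159. Reject H₀. At least one mean differs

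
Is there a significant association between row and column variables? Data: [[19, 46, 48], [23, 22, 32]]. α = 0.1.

χ² = 5.425. df = 2, critical = 4.605. Reject H₀. Variables are dependent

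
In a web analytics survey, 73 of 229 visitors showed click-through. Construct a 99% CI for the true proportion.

p̂ = 0.319. CI = p̂ ± z*√(p̂(1-p̂)/n) = (0.239, 0.398)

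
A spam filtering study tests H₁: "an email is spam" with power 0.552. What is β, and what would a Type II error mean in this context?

β = 1 - power = 1 - 0.552 = 0.448. A Type II error is failing to reject H₀ when H₀ is false (false negative) — here, failing to conclude that an email is spam when in fact it is true. Consequence: a spam email lands in the inbox.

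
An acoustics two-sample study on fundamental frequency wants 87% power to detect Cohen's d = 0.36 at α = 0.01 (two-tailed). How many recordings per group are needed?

z_{α/2} = 2.576, z_β = Φ⁻¹(0.87) = 1.126. For small effect (d = 0.36): n per group = 2(z_{α/2} + z_β)²/d² = 2(2.576 + 1.126)²/0.36² = 211.5 → 212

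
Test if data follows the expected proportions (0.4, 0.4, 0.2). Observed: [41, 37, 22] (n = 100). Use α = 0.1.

Expected: [40.0, 40.0, 20.0]. χ² = 0.45. df = 2, critical = 4.605. Fail to reject H₀.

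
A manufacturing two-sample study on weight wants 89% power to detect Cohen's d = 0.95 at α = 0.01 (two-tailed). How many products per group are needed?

z_{α/2} = 2.576, z_β = Φ⁻¹(0.89) = 1.227. For large effect (d = 0.95): n per group = 2(z_{α/2} + z_β)²/d² = 2(2.576 + 1.227)²/0.95² = 32.1 → 33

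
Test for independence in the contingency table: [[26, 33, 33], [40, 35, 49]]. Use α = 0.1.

χ² = 1.441. df = 2, critical = 4.605. Fail to reject H₀. No evidence of dependence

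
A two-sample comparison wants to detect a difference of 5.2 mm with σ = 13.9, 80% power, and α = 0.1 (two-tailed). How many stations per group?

n per group = 2(z_α/2 + z_β)²σ²/d² = 2×(1.645 + 0.84)²×13.9²/5.2² = 88.2 → n = 89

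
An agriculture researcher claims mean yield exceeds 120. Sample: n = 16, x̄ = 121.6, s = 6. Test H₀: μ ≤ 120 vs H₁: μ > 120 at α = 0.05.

t = (121.6 - 120)/(6/√16) = 1.067, df = 15. Critical t = 1.753. Fail to reject H₀.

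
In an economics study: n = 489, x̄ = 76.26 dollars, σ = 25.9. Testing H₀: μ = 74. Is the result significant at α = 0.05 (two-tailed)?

z = (76.26 - 74)/(25.9/√489) = 1.93. Since |z| ≤ 1.96, not significant at α = 0.05.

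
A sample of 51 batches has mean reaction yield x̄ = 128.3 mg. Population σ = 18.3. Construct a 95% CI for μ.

CI = x̄ ± z*(σ/√n) = 128.3 ± 1.96(18.3/√51) = 128.3 ± 5.02 = (123.28, 133.32)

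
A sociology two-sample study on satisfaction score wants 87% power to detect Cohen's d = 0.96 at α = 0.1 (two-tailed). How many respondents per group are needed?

z_{α/2} = 1.645, z_β = Φ⁻¹(0.87) = 1.126. For large effect (d = 0.96): n per group = 2(z_{α/2} + z_β)²/d² = 2(1.645 + 1.126)²/0.96² = 16.7 → 17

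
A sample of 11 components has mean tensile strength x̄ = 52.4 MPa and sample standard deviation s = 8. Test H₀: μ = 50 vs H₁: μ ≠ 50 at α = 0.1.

t = (x̄ - μ₀)/(s/√n) = (52.4 - 50)/(8/√11) = 0.995. df = 10, critical t = ±1.812. Fail to reject H₀.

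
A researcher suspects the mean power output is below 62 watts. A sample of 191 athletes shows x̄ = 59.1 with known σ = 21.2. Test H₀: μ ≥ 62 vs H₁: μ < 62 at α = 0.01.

z = -1.891. Critical value: -2.33. Fail to reject H₀.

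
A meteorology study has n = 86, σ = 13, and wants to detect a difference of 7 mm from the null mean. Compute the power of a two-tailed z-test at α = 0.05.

SE = σ/√n = 13/√86 = 1.402. Non-centrality λ = d/SE = 7/1.402 = 4.993. Power ≈ Φ(λ - z_{α/2}) = Φ(4.993 - 1.96) = Φ(3.033) = 0.999.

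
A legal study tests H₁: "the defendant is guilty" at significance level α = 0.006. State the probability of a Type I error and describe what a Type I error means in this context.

P(Type I error) = α = 0.006. A Type I error is rejecting H₀ when H₀ is actually true (false positive) — here, concluding that the defendant is guilty when in fact this is not the case. Consequence: convicting an innocent person.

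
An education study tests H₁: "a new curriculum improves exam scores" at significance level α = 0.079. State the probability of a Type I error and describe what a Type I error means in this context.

P(Type I error) = α = 0.079. A Type I error is rejecting H₀ when H₀ is actually true (false positive) — here, concluding that a new curriculum improves exam scores when in fact this is not the case. Consequence: adopting a curriculum that gives no real benefit — disruption for nothing.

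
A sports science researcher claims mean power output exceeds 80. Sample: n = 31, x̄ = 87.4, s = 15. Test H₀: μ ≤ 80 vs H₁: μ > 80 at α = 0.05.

t = (87.4 - 80)/(15/√31) = 2.747, df = 30. Critical t = 1.697. Reject H₀.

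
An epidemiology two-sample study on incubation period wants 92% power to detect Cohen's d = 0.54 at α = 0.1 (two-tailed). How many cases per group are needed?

z_{α/2} = 1.645, z_β = Φ⁻¹(0.92) = 1.405. For medium effect (d = 0.54): n per group = 2(z_{α/2} + z_β)²/d² = 2(1.645 + 1.405)²/0.54² = 63.8 → 64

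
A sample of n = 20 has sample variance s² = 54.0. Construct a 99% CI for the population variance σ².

df = 19. χ²_{0.005} = 38.582, χ²_{0.995} = 6.844. CI for σ² = ((n-1)s²/χ²_{α/2}, (n-1)s²/χ²_{1-α/2}) = (19·54.0/38.582, 19·54.0/6.844) = (26.59, 149.91)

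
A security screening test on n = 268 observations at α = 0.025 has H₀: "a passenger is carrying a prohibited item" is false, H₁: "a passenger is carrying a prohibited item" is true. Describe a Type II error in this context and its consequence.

Type II error: failing to reject H₀ when it is false — concluding that a passenger is carrying a prohibited item is not supported when in fact it is. Consequence: letting a prohibited item through — security breach.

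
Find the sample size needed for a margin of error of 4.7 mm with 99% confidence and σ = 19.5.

n = (z*σ/E)² = (2.576×19.5/4.7)² = 114.2 → n = 115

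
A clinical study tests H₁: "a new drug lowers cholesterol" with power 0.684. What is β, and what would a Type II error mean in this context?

β = 1 - power = 1 - 0.684 = 0.316. A Type II error is failing to reject H₀ when H₀ is false (false negative) — here, failing to conclude that a new drug lowers cholesterol when in fact it is true. Consequence: shelving an effective drug — patients miss out on a treatment that would have helped.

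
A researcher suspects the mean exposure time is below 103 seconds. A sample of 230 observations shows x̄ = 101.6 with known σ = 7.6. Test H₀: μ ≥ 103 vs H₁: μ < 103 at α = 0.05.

z = -2.794. Critical value: -1.645. Reject H₀.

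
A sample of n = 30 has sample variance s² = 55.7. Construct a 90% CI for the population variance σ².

df = 29. χ²_{0.05} = 42.557, χ²_{0.95} = 17.708. CI for σ² = ((n-1)s²/χ²_{α/2}, (n-1)s²/χ²_{1-α/2}) = (29·55.7/42.557, 29·55.7/17.708) = (37.96, 91.22)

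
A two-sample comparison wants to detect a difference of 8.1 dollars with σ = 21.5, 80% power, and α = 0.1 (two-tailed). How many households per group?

n per group = 2(z_α/2 + z_β)²σ²/d² = 2×(1.645 + 0.84)²×21.5²/8.1² = 87.01 → n = 88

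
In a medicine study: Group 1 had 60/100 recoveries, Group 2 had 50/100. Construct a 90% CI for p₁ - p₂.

p̂₁ = 0.6, p̂₂ = 0.5. Difference = 0.1. CI = (-0.015, 0.215)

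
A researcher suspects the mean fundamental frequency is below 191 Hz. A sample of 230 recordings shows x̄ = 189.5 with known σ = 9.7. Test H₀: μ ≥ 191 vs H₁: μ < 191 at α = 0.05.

z = -2.345. Critical value: -1.645. Reject H₀.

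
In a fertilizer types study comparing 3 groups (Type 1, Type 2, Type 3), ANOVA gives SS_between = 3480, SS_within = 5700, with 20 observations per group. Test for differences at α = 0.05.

df_between = 2, df_within = 57. F = MS_between/MS_within = 1740.0/100.0 = 17.4. F_crit ≈ 3.159. Reject H₀. At least one mean differs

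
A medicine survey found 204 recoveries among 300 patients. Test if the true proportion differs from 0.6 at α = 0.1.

p̂ = 0.68, p₀ = 0.6. z = (p̂ - p₀)/√(p₀(1-p₀)/n) = 2.828. Critical: ±1.645. Reject H₀.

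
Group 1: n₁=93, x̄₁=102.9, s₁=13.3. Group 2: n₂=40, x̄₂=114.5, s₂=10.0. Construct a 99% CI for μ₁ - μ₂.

Difference = -11.6. SE = √(13.3²/93 + 10.0²/40) = 2.098. CI = (-17.0, -6.2)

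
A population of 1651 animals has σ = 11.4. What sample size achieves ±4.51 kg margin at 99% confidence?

Without FPC: n₀ = (2.576×11.4/4.51)² = 42.398. With FPC: n = n₀N/(n₀+N-1) = 41.4 → n = 42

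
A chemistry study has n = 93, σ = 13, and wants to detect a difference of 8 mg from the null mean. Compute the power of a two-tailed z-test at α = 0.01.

SE = σ/√n = 13/√93 = 1.348. Non-centrality λ = d/SE = 8/1.348 = 5.935. Power ≈ Φ(λ - z_{α/2}) = Φ(5.935 - 2.576) = Φ(3.359) = 1.0.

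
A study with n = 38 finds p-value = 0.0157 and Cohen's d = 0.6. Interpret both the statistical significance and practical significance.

Statistically significant (p = 0.0157 < 0.05). Cohen's d = 0.6 indicates a medium effect size. Both statistical and practical significance should be considered.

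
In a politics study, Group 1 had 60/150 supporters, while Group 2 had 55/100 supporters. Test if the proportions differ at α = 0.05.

p̂₁ = 0.4, p̂₂ = 0.55, pooled p̂ = 0.46. z = -2.331. Critical: ±1.96. Reject H₀.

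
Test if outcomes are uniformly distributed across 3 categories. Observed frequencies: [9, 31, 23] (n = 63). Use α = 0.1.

Expected = 21 each. χ² = Σ(O-E)²/E = 11.81. df = 2, critical value = 4.605. Reject H₀.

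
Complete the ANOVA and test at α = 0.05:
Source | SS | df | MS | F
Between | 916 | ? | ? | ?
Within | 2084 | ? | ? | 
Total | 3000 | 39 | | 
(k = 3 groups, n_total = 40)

df_between = 2, df_within = 37. MS_between = 458.0, MS_within = 56.32. F = 8.131, F_crit ≈ 3.252. Reject H₀.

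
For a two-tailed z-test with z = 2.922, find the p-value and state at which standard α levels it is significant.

p = 2·P(Z > |2.922|) = 2·(1 - Φ(2.922)) ≈ 0.0035. Significant at α = 0.1; Significant at α = 0.05; Significant at α = 0.01.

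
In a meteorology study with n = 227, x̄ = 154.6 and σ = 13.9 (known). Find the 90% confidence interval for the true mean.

CI = x̄ ± z*(σ/√n) = 154.6 ± 1.645(13.9/√227) = 154.6 ± 1.52 = (153.08, 156.12)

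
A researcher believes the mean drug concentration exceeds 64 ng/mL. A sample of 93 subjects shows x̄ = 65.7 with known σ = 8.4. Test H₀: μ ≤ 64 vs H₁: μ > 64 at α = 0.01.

z = 1.952. Critical value: 2.33. Fail to reject H₀.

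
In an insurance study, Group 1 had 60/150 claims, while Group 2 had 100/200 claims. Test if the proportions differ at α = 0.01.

p̂₁ = 0.4, p̂₂ = 0.5, pooled p̂ = 0.457. z = -1.858. Critical: ±2.576. Fail to reject H₀.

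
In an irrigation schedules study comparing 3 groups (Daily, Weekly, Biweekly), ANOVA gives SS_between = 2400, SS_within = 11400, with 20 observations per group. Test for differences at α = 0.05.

df_between = 2, df_within = 57. F = MS_between/MS_within = 1200.0/200.0 = 6.0. F_crit ≈ 3.159. Reject H₀. At least one mean differs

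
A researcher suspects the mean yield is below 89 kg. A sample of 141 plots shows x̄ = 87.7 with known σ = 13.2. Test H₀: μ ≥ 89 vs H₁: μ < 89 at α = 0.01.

z = -1.169. Critical value: -2.33. Fail to reject H₀.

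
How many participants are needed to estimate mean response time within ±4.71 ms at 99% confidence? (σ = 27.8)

n = (z*σ/E)² = (2.576×27.8/4.71)² = 231.2 → n = 232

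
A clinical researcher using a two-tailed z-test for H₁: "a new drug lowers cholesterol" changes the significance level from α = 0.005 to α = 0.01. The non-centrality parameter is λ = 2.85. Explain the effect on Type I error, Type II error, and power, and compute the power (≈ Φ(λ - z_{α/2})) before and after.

Increasing α from 0.005 to 0.01:
• Type I error rate increases (α is the Type I rate by definition).
• Critical value moves from z_{α/2} = 2.807 to 2.576, so power = Φ(λ - z_{α/2}) goes from Φ(2.85 - 2.807) = 0.517 to Φ(2.85 - 2.576) = 0.608.
• Type II error rate β = 1 - power therefore decreases (0.483 → 0.392).
Appropriate when false negatives are costly — here, shelving an effective drug — patients miss out on a treatment that would have helped.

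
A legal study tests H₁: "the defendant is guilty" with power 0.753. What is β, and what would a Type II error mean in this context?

β = 1 - power = 1 - 0.753 = 0.247. A Type II error is failing to reject H₀ when H₀ is false (false negative) — here, failing to conclude that the defendant is guilty when in fact it is true. Consequence: acquitting a guilty person.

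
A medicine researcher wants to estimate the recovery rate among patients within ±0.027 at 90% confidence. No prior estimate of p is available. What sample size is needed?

Conservative approach: use p = 0.5 (maximizes p(1-p) = 0.25). n = z²(0.25)/E² = 1.645²×0.25/0.027² = 928.0 → n = 928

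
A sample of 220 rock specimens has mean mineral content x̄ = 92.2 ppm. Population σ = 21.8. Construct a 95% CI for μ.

CI = x̄ ± z*(σ/√n) = 92.2 ± 1.96(21.8/√220) = 92.2 ± 2.88 = (89.32, 95.08)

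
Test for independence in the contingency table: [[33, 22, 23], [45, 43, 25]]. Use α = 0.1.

χ² = 2.38. df = 2, critical = 4.605. Fail to reject H₀. No evidence of dependence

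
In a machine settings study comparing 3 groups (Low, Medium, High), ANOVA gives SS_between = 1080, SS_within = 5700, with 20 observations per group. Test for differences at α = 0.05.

df_between = 2, df_within = 57. F = MS_between/MS_within = 540.0/100.0 = 5.4. F_crit ≈ 3.159. Reject H₀. At least one mean differs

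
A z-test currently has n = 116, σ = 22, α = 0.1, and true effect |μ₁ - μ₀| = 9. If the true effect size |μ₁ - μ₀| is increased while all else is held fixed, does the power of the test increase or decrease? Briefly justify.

Power increases: a larger true effect increases the non-centrality λ = |μ₁ - μ₀|/(σ/√n).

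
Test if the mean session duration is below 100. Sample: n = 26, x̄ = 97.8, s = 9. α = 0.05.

t = (97.8 - 100)/(9/√26) = -1.246, df = 25. Critical t = -1.708. Fail to reject H₀.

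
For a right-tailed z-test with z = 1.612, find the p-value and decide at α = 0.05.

p = P(Z > 1.612) = 1 - Φ(1.612) ≈ 0.0535. Since p ≥ 0.05, fail to reject H₀ (not significant) at α = 0.05.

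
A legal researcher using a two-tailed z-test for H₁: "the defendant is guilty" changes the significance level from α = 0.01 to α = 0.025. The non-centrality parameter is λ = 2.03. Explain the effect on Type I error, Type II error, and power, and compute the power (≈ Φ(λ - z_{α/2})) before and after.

Increasing α from 0.01 to 0.025:
• Type I error rate increases (α is the Type I rate by definition).
• Critical value moves from z_{α/2} = 2.576 to 2.241, so power = Φ(λ - z_{α/2}) goes from Φ(2.03 - 2.576) = 0.293 to Φ(2.03 - 2.241) = 0.416.
• Type II error rate β = 1 - power therefore decreases (0.707 → 0.584).
Appropriate when false negatives are costly — here, acquitting a guilty person.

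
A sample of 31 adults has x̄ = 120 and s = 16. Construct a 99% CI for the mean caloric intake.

CI = x̄ ± t*(s/√n) = 120 ± 2.75(16/√31) = (112.1, 127.9)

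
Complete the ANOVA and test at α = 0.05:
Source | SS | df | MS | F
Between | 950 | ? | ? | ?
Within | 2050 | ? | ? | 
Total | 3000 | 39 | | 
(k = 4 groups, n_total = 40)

df_between = 3, df_within = 36. MS_between = 316.67, MS_within = 56.94. F = 5.561, F_crit ≈ 2.866. Reject H₀.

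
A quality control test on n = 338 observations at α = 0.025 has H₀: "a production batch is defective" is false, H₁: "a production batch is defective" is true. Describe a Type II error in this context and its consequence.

Type II error: failing to reject H₀ when it is false — concluding that a production batch is defective is not supported when in fact it is. Consequence: shipping a defective batch — faulty products reach customers.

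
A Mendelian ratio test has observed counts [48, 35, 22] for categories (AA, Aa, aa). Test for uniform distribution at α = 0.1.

Expected = 35 each. χ² = Σ(O-E)²/E = 9.657. df = 2, critical value = 4.605. Reject H₀.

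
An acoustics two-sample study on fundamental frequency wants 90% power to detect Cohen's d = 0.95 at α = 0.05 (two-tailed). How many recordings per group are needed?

z_{α/2} = 1.96, z_β = Φ⁻¹(0.9) = 1.282. For large effect (d = 0.95): n per group = 2(z_{α/2} + z_β)²/d² = 2(1.96 + 1.282)²/0.95² = 23.3 → 24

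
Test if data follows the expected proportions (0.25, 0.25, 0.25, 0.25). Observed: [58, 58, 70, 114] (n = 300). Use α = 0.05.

Expected: [75.0, 75.0, 75.0, 75.0]. χ² = 28.32. df = 3, critical = 7.815. Reject H₀.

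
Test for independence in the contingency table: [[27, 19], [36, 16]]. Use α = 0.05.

χ² = 1.18. df = 1, critical = 3.841. Fail to reject H₀. No evidence of dependence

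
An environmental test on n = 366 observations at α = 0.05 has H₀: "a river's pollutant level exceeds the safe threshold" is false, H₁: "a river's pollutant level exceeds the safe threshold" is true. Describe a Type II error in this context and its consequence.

Type II error: failing to reject H₀ when it is false — concluding that a river's pollutant level exceeds the safe threshold is not supported when in fact it is. Consequence: allowing unsafe pollution to continue.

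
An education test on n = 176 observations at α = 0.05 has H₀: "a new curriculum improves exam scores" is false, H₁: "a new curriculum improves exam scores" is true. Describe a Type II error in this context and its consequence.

Type II error: failing to reject H₀ when it is false — concluding that a new curriculum improves exam scores is not supported when in fact it is. Consequence: keeping the old curriculum when the new one would have helped students.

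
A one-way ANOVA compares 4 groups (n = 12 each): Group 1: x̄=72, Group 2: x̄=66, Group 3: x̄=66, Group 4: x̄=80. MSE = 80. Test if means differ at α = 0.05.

Grand mean = 71.0. SS_between = 1584.0, MS_between = 528.0. F = 6.6, F_crit ≈ 2.816. Reject H₀.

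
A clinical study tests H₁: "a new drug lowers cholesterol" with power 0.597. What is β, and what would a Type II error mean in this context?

β = 1 - power = 1 - 0.597 = 0.403. A Type II error is failing to reject H₀ when H₀ is false (false negative) — here, failing to conclude that a new drug lowers cholesterol when in fact it is true. Consequence: shelving an effective drug — patients miss out on a treatment that would have helped.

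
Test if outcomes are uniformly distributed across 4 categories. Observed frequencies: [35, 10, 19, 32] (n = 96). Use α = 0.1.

Expected = 24 each. χ² = Σ(O-E)²/E = 16.917. df = 3, critical value = 6.251. Reject H₀.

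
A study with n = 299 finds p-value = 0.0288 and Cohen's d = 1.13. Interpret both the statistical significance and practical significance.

Statistically significant (p = 0.0288 < 0.05). Cohen's d = 1.13 indicates a large effect size. Both statistical and practical significance should be considered.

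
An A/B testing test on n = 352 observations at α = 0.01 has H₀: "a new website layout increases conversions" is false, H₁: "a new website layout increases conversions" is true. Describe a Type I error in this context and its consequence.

Type I error: rejecting H₀ when it is true — concluding that a new website layout increases conversions when in fact it is not. Consequence: rolling out a layout that doesn't actually help — wasted engineering effort.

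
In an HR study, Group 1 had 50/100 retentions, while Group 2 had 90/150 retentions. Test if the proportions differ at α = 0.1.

p̂₁ = 0.5, p̂₂ = 0.6, pooled p̂ = 0.56. z = -1.56. Critical: ±1.645. Fail to reject H₀.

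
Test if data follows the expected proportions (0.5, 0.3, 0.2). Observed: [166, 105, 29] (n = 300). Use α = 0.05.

Expected: [150.0, 90.0, 60.0]. χ² = 20.223. df = 2, critical = 5.991. Reject H₀.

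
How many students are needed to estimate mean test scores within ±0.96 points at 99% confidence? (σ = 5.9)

n = (z*σ/E)² = (2.576×5.9/0.96)² = 250.6 → n = 251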